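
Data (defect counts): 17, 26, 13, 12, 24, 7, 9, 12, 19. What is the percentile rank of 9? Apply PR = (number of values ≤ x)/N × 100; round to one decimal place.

N = 9.
Strictly below 9: 1. Equal to 9: 1.
PR = 2/9 × 100 = 22.2

22.2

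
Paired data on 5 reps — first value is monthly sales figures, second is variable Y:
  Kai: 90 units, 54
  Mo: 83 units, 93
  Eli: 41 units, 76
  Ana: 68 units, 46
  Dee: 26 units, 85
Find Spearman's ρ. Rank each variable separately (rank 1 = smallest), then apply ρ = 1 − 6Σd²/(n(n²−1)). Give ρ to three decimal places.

-0.200

Ranks of variable 1: 5, 4, 2, 3, 1
Ranks of variable 2: 2, 5, 3, 1, 4
d = r₁ − r₂: 3, -1, -1, 2, -3
d²: 9, 1, 1, 4, 9; Σd² = 24
ρ = 1 − 6·24/(5·24) = 1 − 144/120 = -0.200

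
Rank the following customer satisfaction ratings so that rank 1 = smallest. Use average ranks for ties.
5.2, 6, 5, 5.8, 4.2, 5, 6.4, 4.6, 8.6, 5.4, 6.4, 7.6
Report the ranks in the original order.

5, 8, 3.5, 7, 1, 3.5, 9.5, 2, 12, 6, 9.5, 11

Sorted (ascending): 4.2, 4.6, 5, 5, 5.2, 5.4, 5.8, 6, 6.4, 6.4, 7.6, 8.6
The 2 values of 5 occupy positions 3–4 → average rank (3+4)/2 = 3.5.
The 2 values of 6.4 occupy positions 9–10 → average rank (9+10)/2 = 9.5.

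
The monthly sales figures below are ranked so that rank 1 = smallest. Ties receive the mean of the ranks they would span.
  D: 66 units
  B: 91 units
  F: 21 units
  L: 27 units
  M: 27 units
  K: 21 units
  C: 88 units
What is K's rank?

Sorted (ascending): 21, 21, 27, 27, 66, 88, 91
The 2 values of 21 occupy positions 1–2 → average rank (1+2)/2 = 1.5.
The 2 values of 27 occupy positions 3–4 → average rank (3+4)/2 = 3.5.
K has value 21 units → rank 1.5.

1.5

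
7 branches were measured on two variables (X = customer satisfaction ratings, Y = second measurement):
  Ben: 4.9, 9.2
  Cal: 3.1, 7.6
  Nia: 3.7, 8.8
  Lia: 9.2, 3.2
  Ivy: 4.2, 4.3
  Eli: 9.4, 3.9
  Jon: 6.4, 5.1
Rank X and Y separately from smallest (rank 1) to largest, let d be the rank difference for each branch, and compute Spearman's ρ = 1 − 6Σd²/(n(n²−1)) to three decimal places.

Ranks of variable 1: 4, 1, 2, 6, 3, 7, 5
Ranks of variable 2: 7, 5, 6, 1, 3, 2, 4
d = r₁ − r₂: -3, -4, -4, 5, 0, 5, 1
d²: 9, 16, 16, 25, 0, 25, 1; Σd² = 92
ρ = 1 − 6·92/(7·48) = 1 − 552/336 = -0.643

-0.643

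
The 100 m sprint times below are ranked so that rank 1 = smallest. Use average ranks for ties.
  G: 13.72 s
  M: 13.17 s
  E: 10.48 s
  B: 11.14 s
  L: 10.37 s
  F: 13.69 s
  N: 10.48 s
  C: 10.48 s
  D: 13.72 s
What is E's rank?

Sorted (ascending): 10.37, 10.48, 10.48, 10.48, 11.14, 13.17, 13.69, 13.72, 13.72
The 3 values of 10.48 occupy positions 2–4 → average rank 3.
The 2 values of 13.72 occupy positions 8–9 → average rank (8+9)/2 = 8.5.
E has value 10.48 s → rank 3.

3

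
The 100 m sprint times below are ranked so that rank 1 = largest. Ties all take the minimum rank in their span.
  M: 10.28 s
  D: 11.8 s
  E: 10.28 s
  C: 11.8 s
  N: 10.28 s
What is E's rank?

3

Sorted (descending): 11.8, 11.8, 10.28, 10.28, 10.28
The 2 values of 11.8 occupy positions 1–2 → each gets rank 1.
The 3 values of 10.28 occupy positions 3–5 → each gets rank 3.
E has value 10.28 s → rank 3.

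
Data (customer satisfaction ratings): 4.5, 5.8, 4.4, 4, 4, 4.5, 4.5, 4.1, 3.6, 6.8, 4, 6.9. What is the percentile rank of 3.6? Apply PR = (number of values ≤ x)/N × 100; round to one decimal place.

N = 12.
Strictly below 3.6: 0. Equal to 3.6: 1.
PR = 1/12 × 100 = 8.3

8.3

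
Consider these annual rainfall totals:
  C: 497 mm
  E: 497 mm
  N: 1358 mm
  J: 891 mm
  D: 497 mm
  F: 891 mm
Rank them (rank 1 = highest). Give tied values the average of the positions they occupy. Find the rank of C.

Sorted (descending): 1358, 891, 891, 497, 497, 497
The 2 values of 891 occupy positions 2–3 → average rank (2+3)/2 = 2.5.
The 3 values of 497 occupy positions 4–6 → average rank 5.
C has value 497 mm → rank 5.

5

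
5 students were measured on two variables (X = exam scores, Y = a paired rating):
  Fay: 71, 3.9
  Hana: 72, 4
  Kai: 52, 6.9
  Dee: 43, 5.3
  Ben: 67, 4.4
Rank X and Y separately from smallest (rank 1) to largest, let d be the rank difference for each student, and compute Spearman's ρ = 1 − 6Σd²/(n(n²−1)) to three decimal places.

Ranks of variable 1: 4, 5, 2, 1, 3
Ranks of variable 2: 1, 2, 5, 4, 3
d = r₁ − r₂: 3, 3, -3, -3, 0
d²: 9, 9, 9, 9, 0; Σd² = 36
ρ = 1 − 6·36/(5·24) = 1 − 216/120 = -0.800

-0.800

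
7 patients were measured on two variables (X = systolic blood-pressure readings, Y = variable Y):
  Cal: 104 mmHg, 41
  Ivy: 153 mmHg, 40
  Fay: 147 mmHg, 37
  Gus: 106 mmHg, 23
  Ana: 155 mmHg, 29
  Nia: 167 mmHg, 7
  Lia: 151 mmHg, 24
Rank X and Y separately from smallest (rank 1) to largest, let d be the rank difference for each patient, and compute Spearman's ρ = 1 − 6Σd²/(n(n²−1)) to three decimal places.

Ranks of variable 1: 1, 5, 3, 2, 6, 7, 4
Ranks of variable 2: 7, 6, 5, 2, 4, 1, 3
d = r₁ − r₂: -6, -1, -2, 0, 2, 6, 1
d²: 36, 1, 4, 0, 4, 36, 1; Σd² = 82
ρ = 1 − 6·82/(7·48) = 1 − 492/336 = -0.464

-0.464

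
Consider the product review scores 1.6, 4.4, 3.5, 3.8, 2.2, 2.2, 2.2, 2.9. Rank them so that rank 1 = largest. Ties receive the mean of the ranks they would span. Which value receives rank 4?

Sorted (descending): 4.4, 3.8, 3.5, 2.9, 2.2, 2.2, 2.2, 1.6
The 3 values of 2.2 occupy positions 5–7 → average rank 6.
Rank 4 → value 2.9.

2.9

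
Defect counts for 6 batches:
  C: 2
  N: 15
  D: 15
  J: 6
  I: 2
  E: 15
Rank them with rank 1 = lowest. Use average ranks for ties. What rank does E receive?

Sorted (ascending): 2, 2, 6, 15, 15, 15
The 2 values of 2 occupy positions 1–2 → average rank (1+2)/2 = 1.5.
The 3 values of 15 occupy positions 4–6 → average rank 5.
E has value 15 → rank 5.

5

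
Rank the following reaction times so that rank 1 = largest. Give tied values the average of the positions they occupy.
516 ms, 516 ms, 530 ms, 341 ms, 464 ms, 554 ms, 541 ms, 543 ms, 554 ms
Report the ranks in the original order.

6.5, 6.5, 5, 9, 8, 1.5, 4, 3, 1.5

Sorted (descending): 554, 554, 543, 541, 530, 516, 516, 464, 341
The 2 values of 554 occupy positions 1–2 → average rank (1+2)/2 = 1.5.
The 2 values of 516 occupy positions 6–7 → average rank (6+7)/2 = 6.5.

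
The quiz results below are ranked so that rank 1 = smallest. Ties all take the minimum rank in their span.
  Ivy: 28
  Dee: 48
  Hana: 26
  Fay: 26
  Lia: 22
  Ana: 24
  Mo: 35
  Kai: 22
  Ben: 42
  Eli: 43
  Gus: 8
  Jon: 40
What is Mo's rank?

Sorted (ascending): 8, 22, 22, 24, 26, 26, 28, 35, 40, 42, 43, 48
The 2 values of 22 occupy positions 2–3 → each gets rank 2.
The 2 values of 26 occupy positions 5–6 → each gets rank 5.
Mo has value 35 → rank 8.

8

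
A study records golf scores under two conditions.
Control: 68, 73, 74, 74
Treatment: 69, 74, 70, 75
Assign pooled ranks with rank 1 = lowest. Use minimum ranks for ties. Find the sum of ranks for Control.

Sorted (ascending): 68, 69, 70, 73, 74, 74, 74, 75
The 3 values of 74 occupy positions 5–7 → each gets rank 5.
Control values → pooled ranks: 68→1, 73→4, 74→5, 74→5
Rank sum = 1 + 4 + 5 + 5 = 15

15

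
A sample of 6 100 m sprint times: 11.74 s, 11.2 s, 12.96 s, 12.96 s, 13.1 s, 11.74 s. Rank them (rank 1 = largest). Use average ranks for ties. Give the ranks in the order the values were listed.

4.5, 6, 2.5, 2.5, 1, 4.5

Sorted (descending): 13.1, 12.96, 12.96, 11.74, 11.74, 11.2
The 2 values of 12.96 occupy positions 2–3 → average rank (2+3)/2 = 2.5.
The 2 values of 11.74 occupy positions 4–5 → average rank (4+5)/2 = 4.5.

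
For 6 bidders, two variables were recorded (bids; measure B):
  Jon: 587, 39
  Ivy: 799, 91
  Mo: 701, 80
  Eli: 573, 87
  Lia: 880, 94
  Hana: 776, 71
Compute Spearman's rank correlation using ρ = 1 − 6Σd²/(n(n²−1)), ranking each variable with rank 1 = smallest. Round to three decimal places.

Ranks of variable 1: 2, 5, 3, 1, 6, 4
Ranks of variable 2: 1, 5, 3, 4, 6, 2
d = r₁ − r₂: 1, 0, 0, -3, 0, 2
d²: 1, 0, 0, 9, 0, 4; Σd² = 14
ρ = 1 − 6·14/(6·35) = 1 − 84/210 = 0.600

0.600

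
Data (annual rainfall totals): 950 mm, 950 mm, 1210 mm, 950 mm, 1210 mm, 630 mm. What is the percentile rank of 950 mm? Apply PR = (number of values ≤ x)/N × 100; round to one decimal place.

66.7

N = 6.
Strictly below 950: 1. Equal to 950: 3.
PR = 4/6 × 100 = 66.7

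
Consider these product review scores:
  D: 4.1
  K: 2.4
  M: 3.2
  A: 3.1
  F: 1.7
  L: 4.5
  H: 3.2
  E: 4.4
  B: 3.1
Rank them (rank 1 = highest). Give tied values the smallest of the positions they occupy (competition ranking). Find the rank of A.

Sorted (descending): 4.5, 4.4, 4.1, 3.2, 3.2, 3.1, 3.1, 2.4, 1.7
The 2 values of 3.2 occupy positions 4–5 → each gets rank 4.
The 2 values of 3.1 occupy positions 6–7 → each gets rank 6.
A has value 3.1 → rank 6.

6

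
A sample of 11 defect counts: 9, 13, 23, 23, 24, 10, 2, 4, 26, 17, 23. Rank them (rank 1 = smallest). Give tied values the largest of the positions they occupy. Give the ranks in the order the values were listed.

Sorted (ascending): 2, 4, 9, 10, 13, 17, 23, 23, 23, 24, 26
The 3 values of 23 occupy positions 7–9 → each gets rank 9.

3, 5, 9, 9, 10, 4, 1, 2, 11, 6, 9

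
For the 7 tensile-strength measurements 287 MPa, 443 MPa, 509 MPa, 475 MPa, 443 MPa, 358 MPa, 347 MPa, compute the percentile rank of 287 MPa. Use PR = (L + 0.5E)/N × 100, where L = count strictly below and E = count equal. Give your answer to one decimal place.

7.1

N = 7.
Strictly below 287: 0. Equal to 287: 1.
PR = (0 + 0.5·1)/7 × 100 = 7.1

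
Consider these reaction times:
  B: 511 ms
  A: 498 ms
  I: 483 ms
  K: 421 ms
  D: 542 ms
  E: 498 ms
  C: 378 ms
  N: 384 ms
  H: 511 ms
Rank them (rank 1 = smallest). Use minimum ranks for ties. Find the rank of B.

Sorted (ascending): 378, 384, 421, 483, 498, 498, 511, 511, 542
The 2 values of 498 occupy positions 5–6 → each gets rank 5.
The 2 values of 511 occupy positions 7–8 → each gets rank 7.
B has value 511 ms → rank 7.

7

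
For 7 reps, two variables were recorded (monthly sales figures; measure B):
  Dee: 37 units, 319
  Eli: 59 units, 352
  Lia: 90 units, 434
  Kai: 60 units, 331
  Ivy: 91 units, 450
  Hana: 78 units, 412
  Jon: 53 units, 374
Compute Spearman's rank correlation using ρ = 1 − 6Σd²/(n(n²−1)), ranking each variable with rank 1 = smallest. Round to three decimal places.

Ranks of variable 1: 1, 3, 6, 4, 7, 5, 2
Ranks of variable 2: 1, 3, 6, 2, 7, 5, 4
d = r₁ − r₂: 0, 0, 0, 2, 0, 0, -2
d²: 0, 0, 0, 4, 0, 0, 4; Σd² = 8
ρ = 1 − 6·8/(7·48) = 1 − 48/336 = 0.857

0.857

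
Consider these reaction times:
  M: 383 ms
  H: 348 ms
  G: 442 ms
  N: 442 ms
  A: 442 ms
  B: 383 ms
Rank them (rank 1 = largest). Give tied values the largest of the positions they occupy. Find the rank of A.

3

Sorted (descending): 442, 442, 442, 383, 383, 348
The 3 values of 442 occupy positions 1–3 → each gets rank 3.
The 2 values of 383 occupy positions 4–5 → each gets rank 5.
A has value 442 ms → rank 3.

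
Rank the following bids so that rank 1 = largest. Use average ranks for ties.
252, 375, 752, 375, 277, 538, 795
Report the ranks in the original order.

7, 4.5, 2, 4.5, 6, 3, 1

Sorted (descending): 795, 752, 538, 375, 375, 277, 252
The 2 values of 375 occupy positions 4–5 → average rank (4+5)/2 = 4.5.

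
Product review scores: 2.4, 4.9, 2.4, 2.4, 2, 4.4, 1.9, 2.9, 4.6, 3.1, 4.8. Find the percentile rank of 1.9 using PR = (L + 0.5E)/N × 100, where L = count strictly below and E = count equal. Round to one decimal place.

4.5

N = 11.
Strictly below 1.9: 0. Equal to 1.9: 1.
PR = (0 + 0.5·1)/11 × 100 = 4.5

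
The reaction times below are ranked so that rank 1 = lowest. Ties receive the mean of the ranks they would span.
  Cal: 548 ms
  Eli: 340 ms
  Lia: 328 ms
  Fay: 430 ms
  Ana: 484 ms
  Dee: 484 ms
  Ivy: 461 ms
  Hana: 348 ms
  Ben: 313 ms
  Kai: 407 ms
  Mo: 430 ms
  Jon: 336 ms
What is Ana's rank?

10.5

Sorted (ascending): 313, 328, 336, 340, 348, 407, 430, 430, 461, 484, 484, 548
The 2 values of 430 occupy positions 7–8 → average rank (7+8)/2 = 7.5.
The 2 values of 484 occupy positions 10–11 → average rank (10+11)/2 = 10.5.
Ana has value 484 ms → rank 10.5.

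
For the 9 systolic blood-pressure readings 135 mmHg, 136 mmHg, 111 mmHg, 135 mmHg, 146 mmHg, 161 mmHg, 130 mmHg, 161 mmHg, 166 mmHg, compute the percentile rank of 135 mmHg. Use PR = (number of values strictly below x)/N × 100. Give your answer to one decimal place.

N = 9.
Strictly below 135: 2. Equal to 135: 2.
PR = 2/9 × 100 = 22.2

22.2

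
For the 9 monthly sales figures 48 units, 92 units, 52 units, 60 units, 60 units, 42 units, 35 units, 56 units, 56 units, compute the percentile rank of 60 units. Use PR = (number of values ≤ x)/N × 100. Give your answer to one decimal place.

N = 9.
Strictly below 60: 6. Equal to 60: 2.
PR = 8/9 × 100 = 88.9

88.9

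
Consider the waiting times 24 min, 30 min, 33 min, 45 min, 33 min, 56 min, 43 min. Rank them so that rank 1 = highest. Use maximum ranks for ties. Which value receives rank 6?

Sorted (descending): 56, 45, 43, 33, 33, 30, 24
The 2 values of 33 occupy positions 4–5 → each gets rank 5.
Rank 6 → value 30.

30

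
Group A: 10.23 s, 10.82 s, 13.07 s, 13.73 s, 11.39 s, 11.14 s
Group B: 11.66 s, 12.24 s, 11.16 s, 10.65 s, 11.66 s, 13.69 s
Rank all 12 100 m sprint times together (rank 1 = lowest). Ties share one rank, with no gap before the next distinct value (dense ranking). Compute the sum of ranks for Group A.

Sorted (ascending): 10.23, 10.65, 10.82, 11.14, 11.16, 11.39, 11.66, 11.66, 12.24, 13.07, 13.69, 13.73
The 2 values of 11.66 share dense rank 7.
Remaining distinct values take the next consecutive integers.
Group A values → pooled ranks: 10.23→1, 10.82→3, 13.07→9, 13.73→11, 11.39→6, 11.14→4
Rank sum = 1 + 3 + 9 + 11 + 6 + 4 = 34

34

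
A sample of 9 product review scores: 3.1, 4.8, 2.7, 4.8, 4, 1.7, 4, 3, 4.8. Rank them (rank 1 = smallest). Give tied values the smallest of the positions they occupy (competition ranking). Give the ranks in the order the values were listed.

4, 7, 2, 7, 5, 1, 5, 3, 7

Sorted (ascending): 1.7, 2.7, 3, 3.1, 4, 4, 4.8, 4.8, 4.8
The 2 values of 4 occupy positions 5–6 → each gets rank 5.
The 3 values of 4.8 occupy positions 7–9 → each gets rank 7.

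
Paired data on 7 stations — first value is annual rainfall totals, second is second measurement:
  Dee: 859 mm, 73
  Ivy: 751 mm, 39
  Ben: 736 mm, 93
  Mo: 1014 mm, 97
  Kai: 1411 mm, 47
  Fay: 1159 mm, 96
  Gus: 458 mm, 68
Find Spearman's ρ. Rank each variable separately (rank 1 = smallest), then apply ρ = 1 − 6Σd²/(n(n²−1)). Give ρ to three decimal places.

Ranks of variable 1: 4, 3, 2, 5, 7, 6, 1
Ranks of variable 2: 4, 1, 5, 7, 2, 6, 3
d = r₁ − r₂: 0, 2, -3, -2, 5, 0, -2
d²: 0, 4, 9, 4, 25, 0, 4; Σd² = 46
ρ = 1 − 6·46/(7·48) = 1 − 276/336 = 0.179

0.179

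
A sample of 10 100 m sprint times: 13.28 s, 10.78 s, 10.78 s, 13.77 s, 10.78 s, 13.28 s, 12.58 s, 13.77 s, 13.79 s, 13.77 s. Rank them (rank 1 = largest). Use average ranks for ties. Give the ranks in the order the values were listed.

Sorted (descending): 13.79, 13.77, 13.77, 13.77, 13.28, 13.28, 12.58, 10.78, 10.78, 10.78
The 3 values of 13.77 occupy positions 2–4 → average rank 3.
The 2 values of 13.28 occupy positions 5–6 → average rank (5+6)/2 = 5.5.
The 3 values of 10.78 occupy positions 8–10 → average rank 9.

5.5, 9, 9, 3, 9, 5.5, 7, 3, 1, 3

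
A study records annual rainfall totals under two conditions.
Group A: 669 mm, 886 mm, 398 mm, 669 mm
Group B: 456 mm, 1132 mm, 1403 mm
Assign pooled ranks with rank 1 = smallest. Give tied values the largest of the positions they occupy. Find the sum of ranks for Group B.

15

Sorted (ascending): 398, 456, 669, 669, 886, 1132, 1403
The 2 values of 669 occupy positions 3–4 → each gets rank 4.
Group B values → pooled ranks: 456→2, 1132→6, 1403→7
Rank sum = 2 + 6 + 7 = 15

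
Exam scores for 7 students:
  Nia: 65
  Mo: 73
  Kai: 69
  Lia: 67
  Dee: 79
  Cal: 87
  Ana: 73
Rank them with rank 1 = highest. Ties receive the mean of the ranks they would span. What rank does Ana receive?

Sorted (descending): 87, 79, 73, 73, 69, 67, 65
The 2 values of 73 occupy positions 3–4 → average rank (3+4)/2 = 3.5.
Ana has value 73 → rank 3.5.

3.5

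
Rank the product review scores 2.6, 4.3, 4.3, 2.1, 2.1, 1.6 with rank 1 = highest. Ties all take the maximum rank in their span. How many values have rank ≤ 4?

3

Sorted (descending): 4.3, 4.3, 2.6, 2.1, 2.1, 1.6
The 2 values of 4.3 occupy positions 1–2 → each gets rank 2.
The 2 values of 2.1 occupy positions 4–5 → each gets rank 5.
Ranks ≤ 4: {2, 2, 3} → 3 values.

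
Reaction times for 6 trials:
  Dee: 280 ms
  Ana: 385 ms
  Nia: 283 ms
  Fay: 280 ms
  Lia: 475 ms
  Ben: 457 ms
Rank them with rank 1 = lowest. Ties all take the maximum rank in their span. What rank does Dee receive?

2

Sorted (ascending): 280, 280, 283, 385, 457, 475
The 2 values of 280 occupy positions 1–2 → each gets rank 2.
Dee has value 280 ms → rank 2.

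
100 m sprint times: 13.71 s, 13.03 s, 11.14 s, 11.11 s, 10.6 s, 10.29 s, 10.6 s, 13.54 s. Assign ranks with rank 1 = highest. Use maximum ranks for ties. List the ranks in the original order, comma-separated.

Sorted (descending): 13.71, 13.54, 13.03, 11.14, 11.11, 10.6, 10.6, 10.29
The 2 values of 10.6 occupy positions 6–7 → each gets rank 7.

1, 3, 4, 5, 7, 8, 7, 2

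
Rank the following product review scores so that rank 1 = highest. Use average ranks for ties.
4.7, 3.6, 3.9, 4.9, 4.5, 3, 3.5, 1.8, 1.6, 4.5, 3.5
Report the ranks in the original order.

Sorted (descending): 4.9, 4.7, 4.5, 4.5, 3.9, 3.6, 3.5, 3.5, 3, 1.8, 1.6
The 2 values of 4.5 occupy positions 3–4 → average rank (3+4)/2 = 3.5.
The 2 values of 3.5 occupy positions 7–8 → average rank (7+8)/2 = 7.5.

2, 6, 5, 1, 3.5, 9, 7.5, 10, 11, 3.5, 7.5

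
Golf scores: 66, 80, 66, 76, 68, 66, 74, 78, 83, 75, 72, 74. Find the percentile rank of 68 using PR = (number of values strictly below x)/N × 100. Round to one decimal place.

N = 12.
Strictly below 68: 3. Equal to 68: 1.
PR = 3/12 × 100 = 25.0

25.0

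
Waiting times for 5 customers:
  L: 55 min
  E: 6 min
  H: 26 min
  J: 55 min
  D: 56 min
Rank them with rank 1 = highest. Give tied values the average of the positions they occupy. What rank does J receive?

Sorted (descending): 56, 55, 55, 26, 6
The 2 values of 55 occupy positions 2–3 → average rank (2+3)/2 = 2.5.
J has value 55 min → rank 2.5.

2.5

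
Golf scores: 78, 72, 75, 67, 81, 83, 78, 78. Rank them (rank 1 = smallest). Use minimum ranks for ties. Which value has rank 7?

Sorted (ascending): 67, 72, 75, 78, 78, 78, 81, 83
The 3 values of 78 occupy positions 4–6 → each gets rank 4.
Rank 7 → value 81.

81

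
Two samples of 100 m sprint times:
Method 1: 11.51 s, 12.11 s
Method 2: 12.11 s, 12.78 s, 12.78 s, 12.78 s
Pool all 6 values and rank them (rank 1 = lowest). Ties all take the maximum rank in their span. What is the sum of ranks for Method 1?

Sorted (ascending): 11.51, 12.11, 12.11, 12.78, 12.78, 12.78
The 2 values of 12.11 occupy positions 2–3 → each gets rank 3.
The 3 values of 12.78 occupy positions 4–6 → each gets rank 6.
Method 1 values → pooled ranks: 11.51→1, 12.11→3
Rank sum = 1 + 3 = 4

4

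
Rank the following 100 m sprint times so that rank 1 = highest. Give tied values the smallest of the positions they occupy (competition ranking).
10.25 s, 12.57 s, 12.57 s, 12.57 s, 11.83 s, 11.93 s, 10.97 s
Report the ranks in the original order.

7, 1, 1, 1, 5, 4, 6

Sorted (descending): 12.57, 12.57, 12.57, 11.93, 11.83, 10.97, 10.25
The 3 values of 12.57 occupy positions 1–3 → each gets rank 1.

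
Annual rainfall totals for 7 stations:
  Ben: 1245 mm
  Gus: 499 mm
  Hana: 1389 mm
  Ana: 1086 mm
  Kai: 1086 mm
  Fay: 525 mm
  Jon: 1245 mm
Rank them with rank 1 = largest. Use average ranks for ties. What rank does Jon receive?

2.5

Sorted (descending): 1389, 1245, 1245, 1086, 1086, 525, 499
The 2 values of 1245 occupy positions 2–3 → average rank (2+3)/2 = 2.5.
The 2 values of 1086 occupy positions 4–5 → average rank (4+5)/2 = 4.5.
Jon has value 1245 mm → rank 2.5.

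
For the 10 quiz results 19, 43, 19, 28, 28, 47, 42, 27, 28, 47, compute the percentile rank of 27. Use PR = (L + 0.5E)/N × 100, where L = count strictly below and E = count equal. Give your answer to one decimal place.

25.0

N = 10.
Strictly below 27: 2. Equal to 27: 1.
PR = (2 + 0.5·1)/10 × 100 = 25.0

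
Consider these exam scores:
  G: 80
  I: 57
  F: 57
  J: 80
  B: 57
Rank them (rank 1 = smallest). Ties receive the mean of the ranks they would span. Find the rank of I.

2

Sorted (ascending): 57, 57, 57, 80, 80
The 3 values of 57 occupy positions 1–3 → average rank 2.
The 2 values of 80 occupy positions 4–5 → average rank (4+5)/2 = 4.5.
I has value 57 → rank 2.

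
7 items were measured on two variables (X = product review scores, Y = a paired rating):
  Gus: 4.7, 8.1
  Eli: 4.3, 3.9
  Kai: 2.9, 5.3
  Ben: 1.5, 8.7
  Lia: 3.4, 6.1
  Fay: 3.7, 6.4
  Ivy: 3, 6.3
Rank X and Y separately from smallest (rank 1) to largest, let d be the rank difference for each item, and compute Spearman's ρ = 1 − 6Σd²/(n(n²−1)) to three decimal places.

Ranks of variable 1: 7, 6, 2, 1, 4, 5, 3
Ranks of variable 2: 6, 1, 2, 7, 3, 5, 4
d = r₁ − r₂: 1, 5, 0, -6, 1, 0, -1
d²: 1, 25, 0, 36, 1, 0, 1; Σd² = 64
ρ = 1 − 6·64/(7·48) = 1 − 384/336 = -0.143

-0.143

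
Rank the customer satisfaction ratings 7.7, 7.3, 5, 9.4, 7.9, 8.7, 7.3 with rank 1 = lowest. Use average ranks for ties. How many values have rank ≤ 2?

Sorted (ascending): 5, 7.3, 7.3, 7.7, 7.9, 8.7, 9.4
The 2 values of 7.3 occupy positions 2–3 → average rank (2+3)/2 = 2.5.
Ranks ≤ 2: {1} → 1 value.

1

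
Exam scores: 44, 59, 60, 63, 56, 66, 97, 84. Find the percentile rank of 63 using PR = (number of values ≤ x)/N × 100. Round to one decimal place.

N = 8.
Strictly below 63: 4. Equal to 63: 1.
PR = 5/8 × 100 = 62.5

62.5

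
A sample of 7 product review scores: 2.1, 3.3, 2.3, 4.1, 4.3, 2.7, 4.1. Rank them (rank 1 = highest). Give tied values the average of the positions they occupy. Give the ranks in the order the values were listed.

Sorted (descending): 4.3, 4.1, 4.1, 3.3, 2.7, 2.3, 2.1
The 2 values of 4.1 occupy positions 2–3 → average rank (2+3)/2 = 2.5.

7, 4, 6, 2.5, 1, 5, 2.5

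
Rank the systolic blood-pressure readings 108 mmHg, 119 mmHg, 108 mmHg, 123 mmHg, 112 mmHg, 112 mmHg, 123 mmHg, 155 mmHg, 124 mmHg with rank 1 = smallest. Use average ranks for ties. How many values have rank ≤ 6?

5

Sorted (ascending): 108, 108, 112, 112, 119, 123, 123, 124, 155
The 2 values of 108 occupy positions 1–2 → average rank (1+2)/2 = 1.5.
The 2 values of 112 occupy positions 3–4 → average rank (3+4)/2 = 3.5.
The 2 values of 123 occupy positions 6–7 → average rank (6+7)/2 = 6.5.
Ranks ≤ 6: {1.5, 1.5, 3.5, 3.5, 5} → 5 values.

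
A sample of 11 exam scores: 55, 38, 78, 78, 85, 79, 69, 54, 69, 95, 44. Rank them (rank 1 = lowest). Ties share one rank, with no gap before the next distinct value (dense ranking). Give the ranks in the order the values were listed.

4, 1, 6, 6, 8, 7, 5, 3, 5, 9, 2

Sorted (ascending): 38, 44, 54, 55, 69, 69, 78, 78, 79, 85, 95
The 2 values of 69 share dense rank 5.
The 2 values of 78 share dense rank 6.
Remaining distinct values take the next consecutive integers.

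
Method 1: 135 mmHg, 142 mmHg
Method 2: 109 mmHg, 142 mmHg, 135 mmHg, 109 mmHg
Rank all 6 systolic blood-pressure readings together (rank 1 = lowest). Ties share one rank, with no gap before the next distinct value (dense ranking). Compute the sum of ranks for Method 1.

5

Sorted (ascending): 109, 109, 135, 135, 142, 142
The 2 values of 109 share dense rank 1.
The 2 values of 135 share dense rank 2.
The 2 values of 142 share dense rank 3.
Method 1 values → pooled ranks: 135→2, 142→3
Rank sum = 2 + 3 = 5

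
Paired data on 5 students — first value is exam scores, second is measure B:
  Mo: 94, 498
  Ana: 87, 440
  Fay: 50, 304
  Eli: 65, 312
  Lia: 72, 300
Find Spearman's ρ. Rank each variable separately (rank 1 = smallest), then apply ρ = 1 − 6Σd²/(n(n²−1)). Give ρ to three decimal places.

Ranks of variable 1: 5, 4, 1, 2, 3
Ranks of variable 2: 5, 4, 2, 3, 1
d = r₁ − r₂: 0, 0, -1, -1, 2
d²: 0, 0, 1, 1, 4; Σd² = 6
ρ = 1 − 6·6/(5·24) = 1 − 36/120 = 0.700

0.700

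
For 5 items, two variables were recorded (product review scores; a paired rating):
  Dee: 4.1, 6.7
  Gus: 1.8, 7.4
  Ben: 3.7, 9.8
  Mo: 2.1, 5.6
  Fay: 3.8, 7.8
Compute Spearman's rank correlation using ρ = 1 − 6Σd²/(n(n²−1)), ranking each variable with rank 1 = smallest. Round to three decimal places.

0.100

Ranks of variable 1: 5, 1, 3, 2, 4
Ranks of variable 2: 2, 3, 5, 1, 4
d = r₁ − r₂: 3, -2, -2, 1, 0
d²: 9, 4, 4, 1, 0; Σd² = 18
ρ = 1 − 6·18/(5·24) = 1 − 108/120 = 0.100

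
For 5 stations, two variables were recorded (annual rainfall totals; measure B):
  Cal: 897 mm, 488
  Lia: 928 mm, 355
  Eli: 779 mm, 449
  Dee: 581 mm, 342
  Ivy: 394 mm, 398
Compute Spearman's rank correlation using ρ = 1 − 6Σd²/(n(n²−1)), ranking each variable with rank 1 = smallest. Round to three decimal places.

Ranks of variable 1: 4, 5, 3, 2, 1
Ranks of variable 2: 5, 2, 4, 1, 3
d = r₁ − r₂: -1, 3, -1, 1, -2
d²: 1, 9, 1, 1, 4; Σd² = 16
ρ = 1 − 6·16/(5·24) = 1 − 96/120 = 0.200

0.200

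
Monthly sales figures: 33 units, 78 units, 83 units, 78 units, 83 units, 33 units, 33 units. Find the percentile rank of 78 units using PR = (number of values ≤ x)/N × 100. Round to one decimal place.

71.4

N = 7.
Strictly below 78: 3. Equal to 78: 2.
PR = 5/7 × 100 = 71.4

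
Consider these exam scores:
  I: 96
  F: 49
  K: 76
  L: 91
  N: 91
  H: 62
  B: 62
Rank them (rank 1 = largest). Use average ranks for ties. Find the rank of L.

2.5

Sorted (descending): 96, 91, 91, 76, 62, 62, 49
The 2 values of 91 occupy positions 2–3 → average rank (2+3)/2 = 2.5.
The 2 values of 62 occupy positions 5–6 → average rank (5+6)/2 = 5.5.
L has value 91 → rank 2.5.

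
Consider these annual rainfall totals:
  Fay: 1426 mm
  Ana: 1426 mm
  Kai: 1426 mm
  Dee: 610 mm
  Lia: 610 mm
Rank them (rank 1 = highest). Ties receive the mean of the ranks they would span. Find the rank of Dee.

4.5

Sorted (descending): 1426, 1426, 1426, 610, 610
The 3 values of 1426 occupy positions 1–3 → average rank 2.
The 2 values of 610 occupy positions 4–5 → average rank (4+5)/2 = 4.5.
Dee has value 610 mm → rank 4.5.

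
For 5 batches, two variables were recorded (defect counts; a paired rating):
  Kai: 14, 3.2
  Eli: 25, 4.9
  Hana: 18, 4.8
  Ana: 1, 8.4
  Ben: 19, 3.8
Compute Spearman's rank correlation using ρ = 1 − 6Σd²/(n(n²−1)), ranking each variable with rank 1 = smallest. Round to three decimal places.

Ranks of variable 1: 2, 5, 3, 1, 4
Ranks of variable 2: 1, 4, 3, 5, 2
d = r₁ − r₂: 1, 1, 0, -4, 2
d²: 1, 1, 0, 16, 4; Σd² = 22
ρ = 1 − 6·22/(5·24) = 1 − 132/120 = -0.100

-0.100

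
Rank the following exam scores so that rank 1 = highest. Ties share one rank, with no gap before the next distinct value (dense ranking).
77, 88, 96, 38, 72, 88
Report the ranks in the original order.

Sorted (descending): 96, 88, 88, 77, 72, 38
The 2 values of 88 share dense rank 2.
Remaining distinct values take the next consecutive integers.

3, 2, 1, 5, 4, 2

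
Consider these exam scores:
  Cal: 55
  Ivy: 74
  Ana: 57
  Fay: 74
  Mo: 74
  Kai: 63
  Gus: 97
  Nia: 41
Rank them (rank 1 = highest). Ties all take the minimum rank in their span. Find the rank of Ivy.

2

Sorted (descending): 97, 74, 74, 74, 63, 57, 55, 41
The 3 values of 74 occupy positions 2–4 → each gets rank 2.
Ivy has value 74 → rank 2.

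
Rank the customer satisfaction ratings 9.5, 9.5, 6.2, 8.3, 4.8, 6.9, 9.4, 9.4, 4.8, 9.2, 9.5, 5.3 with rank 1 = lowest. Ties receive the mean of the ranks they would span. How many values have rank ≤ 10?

Sorted (ascending): 4.8, 4.8, 5.3, 6.2, 6.9, 8.3, 9.2, 9.4, 9.4, 9.5, 9.5, 9.5
The 2 values of 4.8 occupy positions 1–2 → average rank (1+2)/2 = 1.5.
The 2 values of 9.4 occupy positions 8–9 → average rank (8+9)/2 = 8.5.
The 3 values of 9.5 occupy positions 10–12 → average rank 11.
Ranks ≤ 10: {1.5, 1.5, 3, 4, 5, 6, 7, 8.5, 8.5} → 9 values.

9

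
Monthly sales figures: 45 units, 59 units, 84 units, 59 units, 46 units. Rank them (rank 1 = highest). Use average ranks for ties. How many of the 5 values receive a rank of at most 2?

1

Sorted (descending): 84, 59, 59, 46, 45
The 2 values of 59 occupy positions 2–3 → average rank (2+3)/2 = 2.5.
Ranks ≤ 2: {1} → 1 value.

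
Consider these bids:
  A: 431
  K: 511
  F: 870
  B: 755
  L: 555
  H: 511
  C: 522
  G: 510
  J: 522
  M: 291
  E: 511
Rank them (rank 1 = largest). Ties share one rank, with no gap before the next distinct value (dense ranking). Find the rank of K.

5

Sorted (descending): 870, 755, 555, 522, 522, 511, 511, 511, 510, 431, 291
The 2 values of 522 share dense rank 4.
The 3 values of 511 share dense rank 5.
Remaining distinct values take the next consecutive integers.
K has value 511 → rank 5.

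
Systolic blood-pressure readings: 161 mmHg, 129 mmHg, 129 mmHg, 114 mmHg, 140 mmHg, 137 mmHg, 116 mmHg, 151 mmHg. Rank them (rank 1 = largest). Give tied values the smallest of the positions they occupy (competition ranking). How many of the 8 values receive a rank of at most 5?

Sorted (descending): 161, 151, 140, 137, 129, 129, 116, 114
The 2 values of 129 occupy positions 5–6 → each gets rank 5.
Ranks ≤ 5: {1, 2, 3, 4, 5, 5} → 6 values.

6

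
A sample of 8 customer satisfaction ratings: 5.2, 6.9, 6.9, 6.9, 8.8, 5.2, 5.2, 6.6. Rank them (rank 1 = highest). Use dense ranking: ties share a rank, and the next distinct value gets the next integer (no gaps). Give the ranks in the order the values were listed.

Sorted (descending): 8.8, 6.9, 6.9, 6.9, 6.6, 5.2, 5.2, 5.2
The 3 values of 6.9 share dense rank 2.
The 3 values of 5.2 share dense rank 4.
Remaining distinct values take the next consecutive integers.

4, 2, 2, 2, 1, 4, 4, 3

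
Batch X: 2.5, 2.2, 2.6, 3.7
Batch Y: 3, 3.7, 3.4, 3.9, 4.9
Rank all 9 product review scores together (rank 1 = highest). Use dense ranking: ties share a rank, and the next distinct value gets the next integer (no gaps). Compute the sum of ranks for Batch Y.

Sorted (descending): 4.9, 3.9, 3.7, 3.7, 3.4, 3, 2.6, 2.5, 2.2
The 2 values of 3.7 share dense rank 3.
Remaining distinct values take the next consecutive integers.
Batch Y values → pooled ranks: 3→5, 3.7→3, 3.4→4, 3.9→2, 4.9→1
Rank sum = 5 + 3 + 4 + 2 + 1 = 15

15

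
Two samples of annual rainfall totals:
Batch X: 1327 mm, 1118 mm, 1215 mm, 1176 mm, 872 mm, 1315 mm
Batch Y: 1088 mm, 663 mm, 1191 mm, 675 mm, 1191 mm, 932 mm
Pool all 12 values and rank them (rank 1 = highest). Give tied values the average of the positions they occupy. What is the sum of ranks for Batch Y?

Sorted (descending): 1327, 1315, 1215, 1191, 1191, 1176, 1118, 1088, 932, 872, 675, 663
The 2 values of 1191 occupy positions 4–5 → average rank (4+5)/2 = 4.5.
Batch Y values → pooled ranks: 1088→8, 663→12, 1191→4.5, 675→11, 1191→4.5, 932→9
Rank sum = 8 + 12 + 4.5 + 11 + 4.5 + 9 = 49

49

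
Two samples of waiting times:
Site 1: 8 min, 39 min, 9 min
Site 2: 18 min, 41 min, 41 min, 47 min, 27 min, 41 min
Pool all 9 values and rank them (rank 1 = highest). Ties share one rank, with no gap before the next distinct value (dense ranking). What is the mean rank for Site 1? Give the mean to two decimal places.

5.33

Sorted (descending): 47, 41, 41, 41, 39, 27, 18, 9, 8
The 3 values of 41 share dense rank 2.
Remaining distinct values take the next consecutive integers.
Site 1 values → pooled ranks: 8→7, 39→3, 9→6
Mean rank = (7 + 3 + 6) / 3 = 5.33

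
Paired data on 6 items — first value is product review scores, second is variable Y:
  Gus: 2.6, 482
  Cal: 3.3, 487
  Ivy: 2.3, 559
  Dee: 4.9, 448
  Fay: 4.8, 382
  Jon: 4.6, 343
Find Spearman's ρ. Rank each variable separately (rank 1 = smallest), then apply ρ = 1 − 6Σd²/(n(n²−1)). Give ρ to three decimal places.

-0.714

Ranks of variable 1: 2, 3, 1, 6, 5, 4
Ranks of variable 2: 4, 5, 6, 3, 2, 1
d = r₁ − r₂: -2, -2, -5, 3, 3, 3
d²: 4, 4, 25, 9, 9, 9; Σd² = 60
ρ = 1 − 6·60/(6·35) = 1 − 360/210 = -0.714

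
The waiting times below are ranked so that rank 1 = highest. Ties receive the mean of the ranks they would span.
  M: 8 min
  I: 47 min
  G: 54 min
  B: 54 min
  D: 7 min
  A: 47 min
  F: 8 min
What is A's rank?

3.5

Sorted (descending): 54, 54, 47, 47, 8, 8, 7
The 2 values of 54 occupy positions 1–2 → average rank (1+2)/2 = 1.5.
The 2 values of 47 occupy positions 3–4 → average rank (3+4)/2 = 3.5.
The 2 values of 8 occupy positions 5–6 → average rank (5+6)/2 = 5.5.
A has value 47 min → rank 3.5.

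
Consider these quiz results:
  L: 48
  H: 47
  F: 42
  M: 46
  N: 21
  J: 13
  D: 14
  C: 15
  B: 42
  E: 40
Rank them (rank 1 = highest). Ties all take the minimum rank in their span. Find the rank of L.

Sorted (descending): 48, 47, 46, 42, 42, 40, 21, 15, 14, 13
The 2 values of 42 occupy positions 4–5 → each gets rank 4.
L has value 48 → rank 1.

1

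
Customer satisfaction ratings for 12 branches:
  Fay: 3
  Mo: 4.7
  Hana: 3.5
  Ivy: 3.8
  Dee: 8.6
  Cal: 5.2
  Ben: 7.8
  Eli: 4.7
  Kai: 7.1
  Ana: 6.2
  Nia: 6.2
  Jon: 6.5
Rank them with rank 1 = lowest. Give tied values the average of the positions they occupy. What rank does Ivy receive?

Sorted (ascending): 3, 3.5, 3.8, 4.7, 4.7, 5.2, 6.2, 6.2, 6.5, 7.1, 7.8, 8.6
The 2 values of 4.7 occupy positions 4–5 → average rank (4+5)/2 = 4.5.
The 2 values of 6.2 occupy positions 7–8 → average rank (7+8)/2 = 7.5.
Ivy has value 3.8 → rank 3.

3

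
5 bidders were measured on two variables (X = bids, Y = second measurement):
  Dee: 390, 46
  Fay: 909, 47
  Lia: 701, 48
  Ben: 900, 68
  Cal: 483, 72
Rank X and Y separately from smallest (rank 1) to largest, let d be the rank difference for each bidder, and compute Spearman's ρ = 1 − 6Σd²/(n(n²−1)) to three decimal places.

0.100

Ranks of variable 1: 1, 5, 3, 4, 2
Ranks of variable 2: 1, 2, 3, 4, 5
d = r₁ − r₂: 0, 3, 0, 0, -3
d²: 0, 9, 0, 0, 9; Σd² = 18
ρ = 1 − 6·18/(5·24) = 1 − 108/120 = 0.100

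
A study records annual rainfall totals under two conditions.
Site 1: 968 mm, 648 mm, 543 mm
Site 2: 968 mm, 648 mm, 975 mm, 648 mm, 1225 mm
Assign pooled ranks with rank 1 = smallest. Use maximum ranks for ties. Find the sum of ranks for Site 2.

Sorted (ascending): 543, 648, 648, 648, 968, 968, 975, 1225
The 3 values of 648 occupy positions 2–4 → each gets rank 4.
The 2 values of 968 occupy positions 5–6 → each gets rank 6.
Site 2 values → pooled ranks: 968→6, 648→4, 975→7, 648→4, 1225→8
Rank sum = 6 + 4 + 7 + 4 + 8 = 29

29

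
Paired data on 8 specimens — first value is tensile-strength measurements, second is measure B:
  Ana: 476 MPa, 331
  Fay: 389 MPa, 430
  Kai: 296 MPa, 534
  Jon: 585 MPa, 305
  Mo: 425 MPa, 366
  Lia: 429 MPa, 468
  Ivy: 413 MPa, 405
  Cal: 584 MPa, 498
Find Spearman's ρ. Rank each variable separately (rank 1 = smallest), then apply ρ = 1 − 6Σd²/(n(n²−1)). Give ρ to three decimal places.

-0.500

Ranks of variable 1: 6, 2, 1, 8, 4, 5, 3, 7
Ranks of variable 2: 2, 5, 8, 1, 3, 6, 4, 7
d = r₁ − r₂: 4, -3, -7, 7, 1, -1, -1, 0
d²: 16, 9, 49, 49, 1, 1, 1, 0; Σd² = 126
ρ = 1 − 6·126/(8·63) = 1 − 756/504 = -0.500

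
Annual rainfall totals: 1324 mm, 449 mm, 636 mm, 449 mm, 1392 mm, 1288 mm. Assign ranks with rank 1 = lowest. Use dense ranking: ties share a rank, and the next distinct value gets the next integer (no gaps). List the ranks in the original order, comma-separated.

Sorted (ascending): 449, 449, 636, 1288, 1324, 1392
The 2 values of 449 share dense rank 1.
Remaining distinct values take the next consecutive integers.

4, 1, 2, 1, 5, 3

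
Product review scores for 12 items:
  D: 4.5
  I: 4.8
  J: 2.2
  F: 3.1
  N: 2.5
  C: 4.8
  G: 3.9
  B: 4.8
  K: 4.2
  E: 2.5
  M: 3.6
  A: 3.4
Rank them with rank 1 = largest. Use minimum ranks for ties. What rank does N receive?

10

Sorted (descending): 4.8, 4.8, 4.8, 4.5, 4.2, 3.9, 3.6, 3.4, 3.1, 2.5, 2.5, 2.2
The 3 values of 4.8 occupy positions 1–3 → each gets rank 1.
The 2 values of 2.5 occupy positions 10–11 → each gets rank 10.
N has value 2.5 → rank 10.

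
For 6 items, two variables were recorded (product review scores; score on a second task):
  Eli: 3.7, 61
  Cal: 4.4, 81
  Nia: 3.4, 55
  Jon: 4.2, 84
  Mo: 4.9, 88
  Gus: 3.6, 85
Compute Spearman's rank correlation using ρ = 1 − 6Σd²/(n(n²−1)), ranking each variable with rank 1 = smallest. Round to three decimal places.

0.600

Ranks of variable 1: 3, 5, 1, 4, 6, 2
Ranks of variable 2: 2, 3, 1, 4, 6, 5
d = r₁ − r₂: 1, 2, 0, 0, 0, -3
d²: 1, 4, 0, 0, 0, 9; Σd² = 14
ρ = 1 − 6·14/(6·35) = 1 − 84/210 = 0.600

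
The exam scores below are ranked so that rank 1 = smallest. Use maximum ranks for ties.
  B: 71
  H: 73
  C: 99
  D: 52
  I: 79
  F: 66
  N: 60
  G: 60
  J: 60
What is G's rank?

Sorted (ascending): 52, 60, 60, 60, 66, 71, 73, 79, 99
The 3 values of 60 occupy positions 2–4 → each gets rank 4.
G has value 60 → rank 4.

4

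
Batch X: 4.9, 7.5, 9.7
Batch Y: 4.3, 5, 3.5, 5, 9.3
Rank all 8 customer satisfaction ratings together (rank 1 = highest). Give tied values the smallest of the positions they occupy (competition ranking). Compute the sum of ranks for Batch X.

10

Sorted (descending): 9.7, 9.3, 7.5, 5, 5, 4.9, 4.3, 3.5
The 2 values of 5 occupy positions 4–5 → each gets rank 4.
Batch X values → pooled ranks: 4.9→6, 7.5→3, 9.7→1
Rank sum = 6 + 3 + 1 = 10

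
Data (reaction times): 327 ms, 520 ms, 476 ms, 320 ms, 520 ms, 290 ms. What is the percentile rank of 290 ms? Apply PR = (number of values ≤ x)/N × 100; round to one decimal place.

N = 6.
Strictly below 290: 0. Equal to 290: 1.
PR = 1/6 × 100 = 16.7

16.7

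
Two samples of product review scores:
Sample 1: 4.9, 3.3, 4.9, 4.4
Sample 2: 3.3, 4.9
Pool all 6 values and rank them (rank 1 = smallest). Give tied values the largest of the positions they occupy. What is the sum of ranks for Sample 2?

Sorted (ascending): 3.3, 3.3, 4.4, 4.9, 4.9, 4.9
The 2 values of 3.3 occupy positions 1–2 → each gets rank 2.
The 3 values of 4.9 occupy positions 4–6 → each gets rank 6.
Sample 2 values → pooled ranks: 3.3→2, 4.9→6
Rank sum = 2 + 6 = 8

8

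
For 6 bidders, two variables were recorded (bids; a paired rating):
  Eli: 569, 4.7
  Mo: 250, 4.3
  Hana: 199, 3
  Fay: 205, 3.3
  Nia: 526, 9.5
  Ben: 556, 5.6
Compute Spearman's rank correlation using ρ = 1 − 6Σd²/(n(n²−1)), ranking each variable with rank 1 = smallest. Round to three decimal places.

Ranks of variable 1: 6, 3, 1, 2, 4, 5
Ranks of variable 2: 4, 3, 1, 2, 6, 5
d = r₁ − r₂: 2, 0, 0, 0, -2, 0
d²: 4, 0, 0, 0, 4, 0; Σd² = 8
ρ = 1 − 6·8/(6·35) = 1 − 48/210 = 0.771

0.771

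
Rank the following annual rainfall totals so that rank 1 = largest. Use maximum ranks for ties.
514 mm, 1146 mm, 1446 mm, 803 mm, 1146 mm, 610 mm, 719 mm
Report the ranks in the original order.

7, 3, 1, 4, 3, 6, 5

Sorted (descending): 1446, 1146, 1146, 803, 719, 610, 514
The 2 values of 1146 occupy positions 2–3 → each gets rank 3.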